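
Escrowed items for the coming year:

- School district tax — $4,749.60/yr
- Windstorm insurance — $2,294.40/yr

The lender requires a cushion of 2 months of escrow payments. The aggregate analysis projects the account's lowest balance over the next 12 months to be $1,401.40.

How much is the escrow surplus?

School district tax = $4,749.60 annually
Windstorm insurance = $2,294.40 annually
Annual escrow total = $7,044.00
Monthly = $7,044.00 / 12 = $587.00
Required cushion = 2 × $587.00 = $1,174.00
Excess over cushion: $1,401.40 − $1,174.00 = $227.40

$227.40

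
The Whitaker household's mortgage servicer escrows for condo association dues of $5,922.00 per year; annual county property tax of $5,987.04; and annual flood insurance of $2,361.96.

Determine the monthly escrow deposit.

$1,189.25

Condo association dues — $5,922.00 per year
County property tax — $5,987.04 per year
Flood insurance — $2,361.96 per year
Yearly total = $14,271.00
Monthly escrow = $14,271.00 ÷ 12 = $1,189.25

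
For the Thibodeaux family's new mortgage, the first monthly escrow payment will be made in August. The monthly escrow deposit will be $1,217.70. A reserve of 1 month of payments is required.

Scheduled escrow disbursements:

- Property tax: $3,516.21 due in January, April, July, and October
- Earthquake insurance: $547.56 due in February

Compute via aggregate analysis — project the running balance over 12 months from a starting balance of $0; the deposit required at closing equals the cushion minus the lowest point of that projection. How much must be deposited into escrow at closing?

$1,354.59

Cushion = 1 × $1,217.70 = $1,217.70
Trial balance (start $0, +$1,217.70 each month, − disbursements):
  Aug: +$1,217.70 → $1,217.70
  Sep: +$1,217.70 → $2,435.40
  Oct: +$1,217.70 − $3,516.21 → $136.89
  Nov: +$1,217.70 → $1,354.59
  Dec: +$1,217.70 → $2,572.29
  Jan: +$1,217.70 − $3,516.21 → $273.78
  Feb: +$1,217.70 − $547.56 → $943.92
  Mar: +$1,217.70 → $2,161.62
  Apr: +$1,217.70 − $3,516.21 → -$136.89
  May: +$1,217.70 → $1,080.81
  Jun: +$1,217.70 → $2,298.51
  Jul: +$1,217.70 − $3,516.21 → $0.00
Lowest trial balance = -$136.89 (Apr)
Initial deposit = cushion − low point = $1,217.70 − (-$136.89) = $1,354.59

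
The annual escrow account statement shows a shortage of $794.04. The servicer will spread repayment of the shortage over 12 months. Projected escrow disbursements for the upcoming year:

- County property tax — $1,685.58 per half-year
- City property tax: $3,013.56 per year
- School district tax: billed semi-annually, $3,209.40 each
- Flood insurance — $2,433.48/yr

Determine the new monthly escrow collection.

County property tax: $1,685.58 × 2 = $3,371.16/yr
City property tax: $3,013.56/yr
School district tax: $3,209.40 × 2 = $6,418.80/yr
Flood insurance: $2,433.48/yr
Total per year = $3,371.16 + $3,013.56 + $6,418.80 + $2,433.48 = $15,237.00
Monthly escrow = $15,237.00 ÷ 12 = $1,269.75
Shortage spread = $794.04 ÷ 12 = $66.17/mo
New monthly escrow = $1,269.75 + $66.17 = $1,335.92

$1,335.92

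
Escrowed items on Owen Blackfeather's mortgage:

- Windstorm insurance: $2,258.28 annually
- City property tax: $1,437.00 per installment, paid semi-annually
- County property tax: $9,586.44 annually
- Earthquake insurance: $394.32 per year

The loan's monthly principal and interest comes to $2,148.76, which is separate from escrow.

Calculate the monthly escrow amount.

$1,259.42

Windstorm insurance = $2,258.28 per year
City property tax = $1,437.00 × 2 = $2,874.00 per year
County property tax = $9,586.44 per year
Earthquake insurance = $394.32 per year
Yearly total = $2,258.28 + $2,874.00 + $9,586.44 + $394.32 = $15,113.04
Monthly escrow = $15,113.04 / 12 = $1,259.42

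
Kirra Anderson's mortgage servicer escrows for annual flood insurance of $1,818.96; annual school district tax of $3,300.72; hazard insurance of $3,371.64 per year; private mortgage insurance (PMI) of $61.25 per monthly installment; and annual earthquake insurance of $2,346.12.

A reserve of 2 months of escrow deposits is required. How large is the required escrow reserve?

Flood insurance: $1,818.96/yr
School district tax: $3,300.72/yr
Hazard insurance: $3,371.64/yr
Private mortgage insurance (PMI): $61.25 × 12 = $735.00/yr
Earthquake insurance: $2,346.12/yr
Yearly total = $1,818.96 + $3,300.72 + $3,371.64 + $735.00 + $2,346.12 = $11,572.44
Monthly = $11,572.44 ÷ 12 = $964.37
Cushion = 2 × $964.37 = $1,928.74

$1,928.74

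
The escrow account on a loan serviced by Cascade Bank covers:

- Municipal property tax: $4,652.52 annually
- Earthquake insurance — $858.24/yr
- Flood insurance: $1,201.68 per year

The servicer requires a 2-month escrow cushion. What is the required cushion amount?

Municipal property tax — $4,652.52 annually
Earthquake insurance — $858.24 annually
Flood insurance — $1,201.68 annually
Total per year = $4,652.52 + $858.24 + $1,201.68 = $6,712.44
Monthly escrow = $6,712.44 / 12 = $559.37
Reserve = 2 × $559.37 = $1,118.74

$1,118.74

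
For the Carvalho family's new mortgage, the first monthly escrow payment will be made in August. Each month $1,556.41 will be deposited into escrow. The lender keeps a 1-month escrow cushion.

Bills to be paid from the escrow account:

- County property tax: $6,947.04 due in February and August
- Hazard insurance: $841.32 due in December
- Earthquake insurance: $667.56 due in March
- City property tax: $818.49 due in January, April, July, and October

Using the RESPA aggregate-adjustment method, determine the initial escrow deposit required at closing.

Cushion = 1 × $1,556.41 = $1,556.41
Trial balance (start $0, +$1,556.41 each month, − disbursements):
  Aug: +$1,556.41 − $6,947.04 → -$5,390.63
  Sep: +$1,556.41 → -$3,834.22
  Oct: +$1,556.41 − $818.49 → -$3,096.30
  Nov: +$1,556.41 → -$1,539.89
  Dec: +$1,556.41 − $841.32 → -$824.80
  Jan: +$1,556.41 − $818.49 → -$86.88
  Feb: +$1,556.41 − $6,947.04 → -$5,477.51
  Mar: +$1,556.41 − $667.56 → -$4,588.66
  Apr: +$1,556.41 − $818.49 → -$3,850.74
  May: +$1,556.41 → -$2,294.33
  Jun: +$1,556.41 → -$737.92
  Jul: +$1,556.41 − $818.49 → $0.00
Lowest trial balance = -$5,477.51 (Feb)
Initial deposit = cushion − low point = $1,556.41 − (-$5,477.51) = $7,033.92

$7,033.92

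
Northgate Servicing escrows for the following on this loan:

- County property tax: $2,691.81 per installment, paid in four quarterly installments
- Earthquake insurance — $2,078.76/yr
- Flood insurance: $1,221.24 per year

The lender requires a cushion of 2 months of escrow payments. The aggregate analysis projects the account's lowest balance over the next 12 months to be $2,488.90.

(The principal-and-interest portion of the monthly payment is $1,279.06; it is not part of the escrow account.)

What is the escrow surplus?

County property tax = $2,691.81 × 4 = $10,767.24 annually
Earthquake insurance = $2,078.76 annually
Flood insurance = $1,221.24 annually
Total per year = $10,767.24 + $2,078.76 + $1,221.24 = $14,067.24
Monthly = $14,067.24 / 12 = $1,172.27
Required reserve = 2 × $1,172.27 = $2,344.54
Excess over cushion: $2,488.90 − $2,344.54 = $144.36

$144.36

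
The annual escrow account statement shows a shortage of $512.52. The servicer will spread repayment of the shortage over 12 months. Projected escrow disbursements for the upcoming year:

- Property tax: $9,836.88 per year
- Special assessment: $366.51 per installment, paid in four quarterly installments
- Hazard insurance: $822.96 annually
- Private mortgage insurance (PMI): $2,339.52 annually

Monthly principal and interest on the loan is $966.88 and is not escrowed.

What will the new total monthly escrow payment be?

$1,248.16

Property tax: $9,836.88/yr
Special assessment: $366.51 × 4 = $1,466.04/yr
Hazard insurance: $822.96/yr
Private mortgage insurance (PMI): $2,339.52/yr
Yearly total = $9,836.88 + $1,466.04 + $822.96 + $2,339.52 = $14,465.40
Per month = $14,465.40 / 12 = $1,205.45
Shortage spread = $512.52 / 12 = $42.71/mo
Adjusted monthly = $1,205.45 + $42.71 = $1,248.16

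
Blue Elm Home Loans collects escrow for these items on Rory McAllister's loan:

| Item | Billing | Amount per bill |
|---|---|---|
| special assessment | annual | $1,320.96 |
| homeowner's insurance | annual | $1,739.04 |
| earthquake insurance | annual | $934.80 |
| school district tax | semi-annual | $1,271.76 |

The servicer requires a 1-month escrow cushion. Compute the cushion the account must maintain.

Special assessment: $1,320.96/yr
Homeowner's insurance: $1,739.04/yr
Earthquake insurance: $934.80/yr
School district tax: $1,271.76 × 2 = $2,543.52/yr
Total annual escrow = $6,538.32
Monthly = $6,538.32 / 12 = $544.86
Reserve = 1 × $544.86 = $544.86

$544.86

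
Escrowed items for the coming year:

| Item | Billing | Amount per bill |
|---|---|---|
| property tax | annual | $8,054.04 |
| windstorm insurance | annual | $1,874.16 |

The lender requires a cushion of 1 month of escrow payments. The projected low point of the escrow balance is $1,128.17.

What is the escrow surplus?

Property tax = $8,054.04/yr
Windstorm insurance = $1,874.16/yr
Combined annual = $9,928.20
Monthly escrow = $9,928.20 / 12 = $827.35
Cushion = 1 × $827.35 = $827.35
Surplus = $1,128.17 − $827.35 = $300.82

$300.82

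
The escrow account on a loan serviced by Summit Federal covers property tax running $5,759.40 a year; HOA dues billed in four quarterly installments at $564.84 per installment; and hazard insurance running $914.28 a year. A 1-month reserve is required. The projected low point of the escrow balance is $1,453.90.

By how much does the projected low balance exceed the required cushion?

Property tax: $5,759.40
HOA dues: $564.84 × 4 = $2,259.36
Hazard insurance: $914.28
Annual escrow total = $8,933.04
Per month = $8,933.04 ÷ 12 = $744.42
Required cushion = 1 × $744.42 = $744.42
Surplus = $1,453.90 − $744.42 = $709.48

$709.48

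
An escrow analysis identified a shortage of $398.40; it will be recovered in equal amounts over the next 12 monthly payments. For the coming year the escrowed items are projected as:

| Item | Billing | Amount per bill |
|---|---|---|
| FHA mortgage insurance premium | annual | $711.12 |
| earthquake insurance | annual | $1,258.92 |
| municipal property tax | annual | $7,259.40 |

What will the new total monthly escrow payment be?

$802.32

FHA mortgage insurance premium = $711.12/yr
Earthquake insurance = $1,258.92/yr
Municipal property tax = $7,259.40/yr
Total annual escrow = $9,229.44
Monthly escrow = $9,229.44 / 12 = $769.12
Shortage per month = $398.40 ÷ 12 = $33.20
New monthly escrow = $769.12 + $33.20 = $802.32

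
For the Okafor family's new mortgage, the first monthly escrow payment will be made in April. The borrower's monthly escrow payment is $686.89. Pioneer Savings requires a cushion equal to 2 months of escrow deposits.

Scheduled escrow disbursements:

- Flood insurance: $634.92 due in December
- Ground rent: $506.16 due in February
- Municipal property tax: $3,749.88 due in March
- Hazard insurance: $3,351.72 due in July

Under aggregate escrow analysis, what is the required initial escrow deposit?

Cushion = 2 × $686.89 = $1,373.78
Trial balance (start $0, +$686.89 each month, − disbursements):
  Apr: +$686.89 → $686.89
  May: +$686.89 → $1,373.78
  Jun: +$686.89 → $2,060.67
  Jul: +$686.89 − $3,351.72 → -$604.16
  Aug: +$686.89 → $82.73
  Sep: +$686.89 → $769.62
  Oct: +$686.89 → $1,456.51
  Nov: +$686.89 → $2,143.40
  Dec: +$686.89 − $634.92 → $2,195.37
  Jan: +$686.89 → $2,882.26
  Feb: +$686.89 − $506.16 → $3,062.99
  Mar: +$686.89 − $3,749.88 → $0.00
Lowest trial balance = -$604.16 (Jul)
Initial deposit = cushion − low point = $1,373.78 − (-$604.16) = $1,977.94

$1,977.94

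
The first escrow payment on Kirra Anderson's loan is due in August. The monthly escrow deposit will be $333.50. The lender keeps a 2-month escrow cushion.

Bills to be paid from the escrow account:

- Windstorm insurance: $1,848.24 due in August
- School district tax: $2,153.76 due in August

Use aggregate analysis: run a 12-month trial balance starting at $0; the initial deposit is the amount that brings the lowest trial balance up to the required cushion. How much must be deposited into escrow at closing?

$4,335.50

Cushion = 2 × $333.50 = $667.00
Trial balance (start $0, +$333.50 each month, − disbursements):
  Aug: +$333.50 − $4,002.00 → -$3,668.50
  Sep: +$333.50 → -$3,335.00
  Oct: +$333.50 → -$3,001.50
  Nov: +$333.50 → -$2,668.00
  Dec: +$333.50 → -$2,334.50
  Jan: +$333.50 → -$2,001.00
  Feb: +$333.50 → -$1,667.50
  Mar: +$333.50 → -$1,334.00
  Apr: +$333.50 → -$1,000.50
  May: +$333.50 → -$667.00
  Jun: +$333.50 → -$333.50
  Jul: +$333.50 → $0.00
Lowest trial balance = -$3,668.50 (Aug)
Initial deposit = cushion − low point = $667.00 − (-$3,668.50) = $4,335.50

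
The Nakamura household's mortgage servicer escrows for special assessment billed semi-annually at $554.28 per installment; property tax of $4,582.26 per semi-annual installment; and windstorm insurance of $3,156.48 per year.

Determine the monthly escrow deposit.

$1,119.13

Special assessment: $554.28 × 2 = $1,108.56
Property tax: $4,582.26 × 2 = $9,164.52
Windstorm insurance: $3,156.48
Annual escrow total = $13,429.56
Monthly = $13,429.56 / 12 = $1,119.13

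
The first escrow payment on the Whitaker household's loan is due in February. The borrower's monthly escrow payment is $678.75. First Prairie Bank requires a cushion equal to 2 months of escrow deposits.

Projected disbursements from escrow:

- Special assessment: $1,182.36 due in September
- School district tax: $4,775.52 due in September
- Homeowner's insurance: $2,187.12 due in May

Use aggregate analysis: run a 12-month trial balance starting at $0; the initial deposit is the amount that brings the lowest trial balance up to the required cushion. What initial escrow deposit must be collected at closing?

$4,072.50

Cushion = 2 × $678.75 = $1,357.50
Trial balance (start $0, +$678.75 each month, − disbursements):
  Feb: +$678.75 → $678.75
  Mar: +$678.75 → $1,357.50
  Apr: +$678.75 → $2,036.25
  May: +$678.75 − $2,187.12 → $527.88
  Jun: +$678.75 → $1,206.63
  Jul: +$678.75 → $1,885.38
  Aug: +$678.75 → $2,564.13
  Sep: +$678.75 − $5,957.88 → -$2,715.00
  Oct: +$678.75 → -$2,036.25
  Nov: +$678.75 → -$1,357.50
  Dec: +$678.75 → -$678.75
  Jan: +$678.75 → $0.00
Lowest trial balance = -$2,715.00 (Sep)
Initial deposit = cushion − low point = $1,357.50 − (-$2,715.00) = $4,072.50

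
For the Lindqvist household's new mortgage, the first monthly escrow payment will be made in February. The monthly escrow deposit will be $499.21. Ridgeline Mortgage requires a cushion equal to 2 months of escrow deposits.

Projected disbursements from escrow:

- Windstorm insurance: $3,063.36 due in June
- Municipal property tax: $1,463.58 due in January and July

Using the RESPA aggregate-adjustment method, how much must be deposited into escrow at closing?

$2,530.10

Cushion = 2 × $499.21 = $998.42
Trial balance (start $0, +$499.21 each month, − disbursements):
  Feb: +$499.21 → $499.21
  Mar: +$499.21 → $998.42
  Apr: +$499.21 → $1,497.63
  May: +$499.21 → $1,996.84
  Jun: +$499.21 − $3,063.36 → -$567.31
  Jul: +$499.21 − $1,463.58 → -$1,531.68
  Aug: +$499.21 → -$1,032.47
  Sep: +$499.21 → -$533.26
  Oct: +$499.21 → -$34.05
  Nov: +$499.21 → $465.16
  Dec: +$499.21 → $964.37
  Jan: +$499.21 − $1,463.58 → $0.00
Lowest trial balance = -$1,531.68 (Jul)
Initial deposit = cushion − low point = $998.42 − (-$1,531.68) = $2,530.10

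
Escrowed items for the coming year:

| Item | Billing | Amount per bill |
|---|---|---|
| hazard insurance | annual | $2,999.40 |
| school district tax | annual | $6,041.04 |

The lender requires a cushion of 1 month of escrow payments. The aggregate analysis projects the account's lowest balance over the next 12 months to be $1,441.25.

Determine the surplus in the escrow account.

Hazard insurance = $2,999.40 per year
School district tax = $6,041.04 per year
Combined annual = $9,040.44
Base monthly escrow = $9,040.44 / 12 = $753.37
Cushion = 1 × $753.37 = $753.37
Excess over cushion: $1,441.25 − $753.37 = $687.88

$687.88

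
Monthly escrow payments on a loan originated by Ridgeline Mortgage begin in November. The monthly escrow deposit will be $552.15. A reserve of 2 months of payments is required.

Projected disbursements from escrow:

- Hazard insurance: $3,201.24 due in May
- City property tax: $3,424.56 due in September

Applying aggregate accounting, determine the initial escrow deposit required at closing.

Cushion = 2 × $552.15 = $1,104.30
Trial balance (start $0, +$552.15 each month, − disbursements):
  Nov: +$552.15 → $552.15
  Dec: +$552.15 → $1,104.30
  Jan: +$552.15 → $1,656.45
  Feb: +$552.15 → $2,208.60
  Mar: +$552.15 → $2,760.75
  Apr: +$552.15 → $3,312.90
  May: +$552.15 − $3,201.24 → $663.81
  Jun: +$552.15 → $1,215.96
  Jul: +$552.15 → $1,768.11
  Aug: +$552.15 → $2,320.26
  Sep: +$552.15 − $3,424.56 → -$552.15
  Oct: +$552.15 → $0.00
Lowest trial balance = -$552.15 (Sep)
Initial deposit = cushion − low point = $1,104.30 − (-$552.15) = $1,656.45

$1,656.45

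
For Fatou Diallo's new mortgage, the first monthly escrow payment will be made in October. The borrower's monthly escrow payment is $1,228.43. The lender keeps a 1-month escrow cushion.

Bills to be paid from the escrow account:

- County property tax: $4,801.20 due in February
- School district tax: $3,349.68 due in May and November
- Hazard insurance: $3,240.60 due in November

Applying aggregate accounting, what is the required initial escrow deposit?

Cushion = 1 × $1,228.43 = $1,228.43
Trial balance (start $0, +$1,228.43 each month, − disbursements):
  Oct: +$1,228.43 → $1,228.43
  Nov: +$1,228.43 − $6,590.28 → -$4,133.42
  Dec: +$1,228.43 → -$2,904.99
  Jan: +$1,228.43 → -$1,676.56
  Feb: +$1,228.43 − $4,801.20 → -$5,249.33
  Mar: +$1,228.43 → -$4,020.90
  Apr: +$1,228.43 → -$2,792.47
  May: +$1,228.43 − $3,349.68 → -$4,913.72
  Jun: +$1,228.43 → -$3,685.29
  Jul: +$1,228.43 → -$2,456.86
  Aug: +$1,228.43 → -$1,228.43
  Sep: +$1,228.43 → $0.00
Lowest trial balance = -$5,249.33 (Feb)
Initial deposit = cushion − low point = $1,228.43 − (-$5,249.33) = $6,477.76

$6,477.76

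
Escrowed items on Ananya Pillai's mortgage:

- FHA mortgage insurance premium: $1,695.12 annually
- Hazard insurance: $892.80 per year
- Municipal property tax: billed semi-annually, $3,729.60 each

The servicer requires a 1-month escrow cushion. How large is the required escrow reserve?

$837.26

FHA mortgage insurance premium: $1,695.12 per year
Hazard insurance: $892.80 per year
Municipal property tax: $3,729.60 × 2 = $7,459.20 per year
Yearly total = $1,695.12 + $892.80 + $7,459.20 = $10,047.12
Per month = $10,047.12 / 12 = $837.26
Reserve = 1 × $837.26 = $837.26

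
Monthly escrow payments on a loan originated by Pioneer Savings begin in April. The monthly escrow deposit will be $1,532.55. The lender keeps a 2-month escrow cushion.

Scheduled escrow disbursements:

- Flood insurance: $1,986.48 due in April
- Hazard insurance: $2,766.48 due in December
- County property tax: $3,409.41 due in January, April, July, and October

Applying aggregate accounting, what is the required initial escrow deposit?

$6,928.44

Cushion = 2 × $1,532.55 = $3,065.10
Trial balance (start $0, +$1,532.55 each month, − disbursements):
  Apr: +$1,532.55 − $5,395.89 → -$3,863.34
  May: +$1,532.55 → -$2,330.79
  Jun: +$1,532.55 → -$798.24
  Jul: +$1,532.55 − $3,409.41 → -$2,675.10
  Aug: +$1,532.55 → -$1,142.55
  Sep: +$1,532.55 → $390.00
  Oct: +$1,532.55 − $3,409.41 → -$1,486.86
  Nov: +$1,532.55 → $45.69
  Dec: +$1,532.55 − $2,766.48 → -$1,188.24
  Jan: +$1,532.55 − $3,409.41 → -$3,065.10
  Feb: +$1,532.55 → -$1,532.55
  Mar: +$1,532.55 → $0.00
Lowest trial balance = -$3,863.34 (Apr)
Initial deposit = cushion − low point = $3,065.10 − (-$3,863.34) = $6,928.44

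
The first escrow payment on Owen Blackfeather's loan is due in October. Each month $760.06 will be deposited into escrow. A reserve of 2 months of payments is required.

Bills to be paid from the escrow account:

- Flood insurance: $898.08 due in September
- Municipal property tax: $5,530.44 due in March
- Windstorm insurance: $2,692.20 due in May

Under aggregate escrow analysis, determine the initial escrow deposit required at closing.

$3,662.28

Cushion = 2 × $760.06 = $1,520.12
Trial balance (start $0, +$760.06 each month, − disbursements):
  Oct: +$760.06 → $760.06
  Nov: +$760.06 → $1,520.12
  Dec: +$760.06 → $2,280.18
  Jan: +$760.06 → $3,040.24
  Feb: +$760.06 → $3,800.30
  Mar: +$760.06 − $5,530.44 → -$970.08
  Apr: +$760.06 → -$210.02
  May: +$760.06 − $2,692.20 → -$2,142.16
  Jun: +$760.06 → -$1,382.10
  Jul: +$760.06 → -$622.04
  Aug: +$760.06 → $138.02
  Sep: +$760.06 − $898.08 → $0.00
Lowest trial balance = -$2,142.16 (May)
Initial deposit = cushion − low point = $1,520.12 − (-$2,142.16) = $3,662.28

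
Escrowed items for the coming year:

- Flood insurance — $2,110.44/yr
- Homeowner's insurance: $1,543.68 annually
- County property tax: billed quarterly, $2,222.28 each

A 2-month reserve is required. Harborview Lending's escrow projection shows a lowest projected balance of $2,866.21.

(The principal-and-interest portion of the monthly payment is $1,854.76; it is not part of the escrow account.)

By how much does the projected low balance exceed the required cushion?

$775.67

Flood insurance = $2,110.44
Homeowner's insurance = $1,543.68
County property tax = $2,222.28 × 4 = $8,889.12
Total annual escrow = $2,110.44 + $1,543.68 + $8,889.12 = $12,543.24
Monthly = $12,543.24 / 12 = $1,045.27
Required reserve = 2 × $1,045.27 = $2,090.54
Excess over cushion: $2,866.21 − $2,090.54 = $775.67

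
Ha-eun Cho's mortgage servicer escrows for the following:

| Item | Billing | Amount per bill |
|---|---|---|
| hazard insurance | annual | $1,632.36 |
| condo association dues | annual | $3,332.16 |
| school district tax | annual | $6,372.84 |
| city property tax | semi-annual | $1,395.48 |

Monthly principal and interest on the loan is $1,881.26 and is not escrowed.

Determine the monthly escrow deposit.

Hazard insurance — $1,632.36 annually
Condo association dues — $3,332.16 annually
School district tax — $6,372.84 annually
City property tax — $1,395.48 × 2 = $2,790.96 annually
Yearly total = $1,632.36 + $3,332.16 + $6,372.84 + $2,790.96 = $14,128.32
Per month = $14,128.32 / 12 = $1,177.36

$1,177.36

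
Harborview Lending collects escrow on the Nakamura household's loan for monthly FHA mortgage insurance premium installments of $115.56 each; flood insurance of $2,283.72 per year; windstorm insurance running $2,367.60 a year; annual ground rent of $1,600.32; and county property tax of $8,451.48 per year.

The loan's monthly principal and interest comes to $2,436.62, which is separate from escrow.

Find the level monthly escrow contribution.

FHA mortgage insurance premium — $115.56 × 12 = $1,386.72
Flood insurance — $2,283.72
Windstorm insurance — $2,367.60
Ground rent — $1,600.32
County property tax — $8,451.48
Combined annual = $16,089.84
Monthly escrow = $16,089.84 ÷ 12 = $1,340.82

$1,340.82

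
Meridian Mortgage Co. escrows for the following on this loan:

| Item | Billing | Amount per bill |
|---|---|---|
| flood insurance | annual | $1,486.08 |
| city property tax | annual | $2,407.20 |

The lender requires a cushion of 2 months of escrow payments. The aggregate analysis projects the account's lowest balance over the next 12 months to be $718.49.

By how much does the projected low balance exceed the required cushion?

Flood insurance = $1,486.08
City property tax = $2,407.20
Combined annual = $1,486.08 + $2,407.20 = $3,893.28
Base monthly escrow = $3,893.28 ÷ 12 = $324.44
Required reserve = 2 × $324.44 = $648.88
Excess over cushion: $718.49 − $648.88 = $69.61

$69.61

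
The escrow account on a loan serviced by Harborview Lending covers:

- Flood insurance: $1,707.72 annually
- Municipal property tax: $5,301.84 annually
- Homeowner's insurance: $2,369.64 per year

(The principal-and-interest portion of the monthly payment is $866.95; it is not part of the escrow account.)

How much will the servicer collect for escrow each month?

Flood insurance — $1,707.72/yr
Municipal property tax — $5,301.84/yr
Homeowner's insurance — $2,369.64/yr
Yearly total = $1,707.72 + $5,301.84 + $2,369.64 = $9,379.20
Monthly = $9,379.20 ÷ 12 = $781.60

$781.60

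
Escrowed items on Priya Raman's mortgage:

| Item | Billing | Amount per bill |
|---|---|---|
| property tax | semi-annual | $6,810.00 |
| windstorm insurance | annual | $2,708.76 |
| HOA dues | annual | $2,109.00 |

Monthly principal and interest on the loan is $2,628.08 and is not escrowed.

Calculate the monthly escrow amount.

Property tax = $6,810.00 × 2 = $13,620.00/yr
Windstorm insurance = $2,708.76/yr
HOA dues = $2,109.00/yr
Annual escrow total = $13,620.00 + $2,708.76 + $2,109.00 = $18,437.76
Monthly = $18,437.76 / 12 = $1,536.48

$1,536.48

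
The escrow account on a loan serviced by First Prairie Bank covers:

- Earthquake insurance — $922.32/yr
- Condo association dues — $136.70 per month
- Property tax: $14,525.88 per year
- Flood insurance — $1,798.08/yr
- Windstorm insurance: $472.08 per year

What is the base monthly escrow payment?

$1,613.23

Earthquake insurance = $922.32 annually
Condo association dues = $136.70 × 12 = $1,640.40 annually
Property tax = $14,525.88 annually
Flood insurance = $1,798.08 annually
Windstorm insurance = $472.08 annually
Annual escrow total = $19,358.76
Base monthly escrow = $19,358.76 / 12 = $1,613.23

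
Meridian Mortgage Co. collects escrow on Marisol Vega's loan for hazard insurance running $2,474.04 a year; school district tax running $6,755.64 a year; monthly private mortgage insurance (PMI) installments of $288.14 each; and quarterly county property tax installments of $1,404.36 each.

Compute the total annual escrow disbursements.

$18,304.80

Hazard insurance: $2,474.04
School district tax: $6,755.64
Private mortgage insurance (PMI): $288.14 × 12 = $3,457.68
County property tax: $1,404.36 × 4 = $5,617.44
Total annual escrow = $2,474.04 + $6,755.64 + $3,457.68 + $5,617.44 = $18,304.80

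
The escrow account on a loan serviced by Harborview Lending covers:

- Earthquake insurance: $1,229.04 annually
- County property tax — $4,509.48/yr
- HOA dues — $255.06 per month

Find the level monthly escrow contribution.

Earthquake insurance — $1,229.04 per year
County property tax — $4,509.48 per year
HOA dues — $255.06 × 12 = $3,060.72 per year
Combined annual = $1,229.04 + $4,509.48 + $3,060.72 = $8,799.24
Per month = $8,799.24 ÷ 12 = $733.27

$733.27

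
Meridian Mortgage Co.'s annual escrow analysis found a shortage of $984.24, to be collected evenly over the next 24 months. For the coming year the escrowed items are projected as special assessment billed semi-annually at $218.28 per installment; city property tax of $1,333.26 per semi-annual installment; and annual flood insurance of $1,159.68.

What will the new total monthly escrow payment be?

$396.24

Special assessment: $218.28 × 2 = $436.56 annually
City property tax: $1,333.26 × 2 = $2,666.52 annually
Flood insurance: $1,159.68 annually
Total annual escrow = $436.56 + $2,666.52 + $1,159.68 = $4,262.76
Per month = $4,262.76 / 12 = $355.23
Shortage spread = $984.24 ÷ 24 = $41.01/mo
New monthly escrow = $355.23 + $41.01 = $396.24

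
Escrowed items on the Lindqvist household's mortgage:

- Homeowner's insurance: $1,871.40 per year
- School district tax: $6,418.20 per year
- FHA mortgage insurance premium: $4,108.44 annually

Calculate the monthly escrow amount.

Homeowner's insurance = $1,871.40 per year
School district tax = $6,418.20 per year
FHA mortgage insurance premium = $4,108.44 per year
Combined annual = $12,398.04
Per month = $12,398.04 / 12 = $1,033.17

$1,033.17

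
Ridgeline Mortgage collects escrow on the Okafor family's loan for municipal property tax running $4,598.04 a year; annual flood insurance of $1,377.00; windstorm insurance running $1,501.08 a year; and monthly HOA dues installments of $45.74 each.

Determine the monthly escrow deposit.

$668.75

Municipal property tax = $4,598.04 annually
Flood insurance = $1,377.00 annually
Windstorm insurance = $1,501.08 annually
HOA dues = $45.74 × 12 = $548.88 annually
Combined annual = $4,598.04 + $1,377.00 + $1,501.08 + $548.88 = $8,025.00
Monthly escrow = $8,025.00 / 12 = $668.75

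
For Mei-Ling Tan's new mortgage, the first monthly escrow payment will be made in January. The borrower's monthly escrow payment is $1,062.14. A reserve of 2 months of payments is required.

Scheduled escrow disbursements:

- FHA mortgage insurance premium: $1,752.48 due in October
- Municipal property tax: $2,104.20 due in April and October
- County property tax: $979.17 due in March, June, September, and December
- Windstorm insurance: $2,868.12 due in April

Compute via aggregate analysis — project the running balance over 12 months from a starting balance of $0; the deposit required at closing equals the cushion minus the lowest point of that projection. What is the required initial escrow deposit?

$3,827.21

Cushion = 2 × $1,062.14 = $2,124.28
Trial balance (start $0, +$1,062.14 each month, − disbursements):
  Jan: +$1,062.14 → $1,062.14
  Feb: +$1,062.14 → $2,124.28
  Mar: +$1,062.14 − $979.17 → $2,207.25
  Apr: +$1,062.14 − $4,972.32 → -$1,702.93
  May: +$1,062.14 → -$640.79
  Jun: +$1,062.14 − $979.17 → -$557.82
  Jul: +$1,062.14 → $504.32
  Aug: +$1,062.14 → $1,566.46
  Sep: +$1,062.14 − $979.17 → $1,649.43
  Oct: +$1,062.14 − $3,856.68 → -$1,145.11
  Nov: +$1,062.14 → -$82.97
  Dec: +$1,062.14 − $979.17 → $0.00
Lowest trial balance = -$1,702.93 (Apr)
Initial deposit = cushion − low point = $2,124.28 − (-$1,702.93) = $3,827.21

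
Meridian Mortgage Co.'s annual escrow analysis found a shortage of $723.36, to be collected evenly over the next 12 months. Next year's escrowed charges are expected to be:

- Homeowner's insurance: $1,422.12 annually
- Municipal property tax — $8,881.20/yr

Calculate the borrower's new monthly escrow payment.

$918.89

Homeowner's insurance = $1,422.12
Municipal property tax = $8,881.20
Combined annual = $10,303.32
Per month = $10,303.32 / 12 = $858.61
Shortage per month = $723.36 / 12 = $60.28
New monthly escrow = $858.61 + $60.28 = $918.89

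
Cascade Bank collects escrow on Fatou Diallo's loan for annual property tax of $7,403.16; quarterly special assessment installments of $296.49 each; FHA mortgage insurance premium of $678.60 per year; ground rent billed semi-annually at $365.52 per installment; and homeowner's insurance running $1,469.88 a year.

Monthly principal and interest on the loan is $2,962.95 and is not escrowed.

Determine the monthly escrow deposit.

Property tax: $7,403.16 annually
Special assessment: $296.49 × 4 = $1,185.96 annually
FHA mortgage insurance premium: $678.60 annually
Ground rent: $365.52 × 2 = $731.04 annually
Homeowner's insurance: $1,469.88 annually
Total annual escrow = $11,468.64
Monthly escrow = $11,468.64 ÷ 12 = $955.72

$955.72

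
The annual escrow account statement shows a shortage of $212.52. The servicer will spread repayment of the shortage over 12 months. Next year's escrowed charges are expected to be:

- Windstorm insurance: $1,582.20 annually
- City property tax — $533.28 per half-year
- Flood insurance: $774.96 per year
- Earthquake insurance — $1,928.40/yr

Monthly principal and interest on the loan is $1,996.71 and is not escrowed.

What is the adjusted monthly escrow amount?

Windstorm insurance: $1,582.20/yr
City property tax: $533.28 × 2 = $1,066.56/yr
Flood insurance: $774.96/yr
Earthquake insurance: $1,928.40/yr
Total per year = $1,582.20 + $1,066.56 + $774.96 + $1,928.40 = $5,352.12
Per month = $5,352.12 / 12 = $446.01
Monthly shortage recovery: $212.52 ÷ 12 = $17.71
Adjusted monthly = $446.01 + $17.71 = $463.72

$463.72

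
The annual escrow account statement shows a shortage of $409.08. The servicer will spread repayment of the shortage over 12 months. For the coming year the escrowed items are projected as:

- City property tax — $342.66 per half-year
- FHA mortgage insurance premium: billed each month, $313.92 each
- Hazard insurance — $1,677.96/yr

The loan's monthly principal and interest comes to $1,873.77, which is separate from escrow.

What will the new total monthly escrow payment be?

City property tax — $342.66 × 2 = $685.32 per year
FHA mortgage insurance premium — $313.92 × 12 = $3,767.04 per year
Hazard insurance — $1,677.96 per year
Combined annual = $685.32 + $3,767.04 + $1,677.96 = $6,130.32
Base monthly escrow = $6,130.32 / 12 = $510.86
Monthly shortage recovery: $409.08 / 12 = $34.09
New monthly escrow = $510.86 + $34.09 = $544.95

$544.95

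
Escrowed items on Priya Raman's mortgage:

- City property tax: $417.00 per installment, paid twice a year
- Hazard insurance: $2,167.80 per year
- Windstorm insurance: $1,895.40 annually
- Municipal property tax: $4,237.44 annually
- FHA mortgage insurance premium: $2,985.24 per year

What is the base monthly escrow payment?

City property tax — $417.00 × 2 = $834.00 per year
Hazard insurance — $2,167.80 per year
Windstorm insurance — $1,895.40 per year
Municipal property tax — $4,237.44 per year
FHA mortgage insurance premium — $2,985.24 per year
Combined annual = $834.00 + $2,167.80 + $1,895.40 + $4,237.44 + $2,985.24 = $12,119.88
Base monthly escrow = $12,119.88 / 12 = $1,009.99

$1,009.99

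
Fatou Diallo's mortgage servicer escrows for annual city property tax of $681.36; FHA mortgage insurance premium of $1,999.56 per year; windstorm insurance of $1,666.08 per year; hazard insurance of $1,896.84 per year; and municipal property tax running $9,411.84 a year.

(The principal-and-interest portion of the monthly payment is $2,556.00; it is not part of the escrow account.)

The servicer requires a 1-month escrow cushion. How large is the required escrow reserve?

City property tax: $681.36 per year
FHA mortgage insurance premium: $1,999.56 per year
Windstorm insurance: $1,666.08 per year
Hazard insurance: $1,896.84 per year
Municipal property tax: $9,411.84 per year
Annual escrow total = $681.36 + $1,999.56 + $1,666.08 + $1,896.84 + $9,411.84 = $15,655.68
Base monthly escrow = $15,655.68 / 12 = $1,304.64
Reserve = 1 × $1,304.64 = $1,304.64

$1,304.64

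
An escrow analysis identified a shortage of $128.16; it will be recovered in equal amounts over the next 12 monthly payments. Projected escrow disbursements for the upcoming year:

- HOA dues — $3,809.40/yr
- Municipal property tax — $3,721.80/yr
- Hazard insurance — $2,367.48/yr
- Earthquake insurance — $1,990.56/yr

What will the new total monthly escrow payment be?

$1,001.45

HOA dues — $3,809.40/yr
Municipal property tax — $3,721.80/yr
Hazard insurance — $2,367.48/yr
Earthquake insurance — $1,990.56/yr
Total annual escrow = $3,809.40 + $3,721.80 + $2,367.48 + $1,990.56 = $11,889.24
Monthly = $11,889.24 ÷ 12 = $990.77
Shortage per month = $128.16 / 12 = $10.68
New monthly escrow = $990.77 + $10.68 = $1,001.45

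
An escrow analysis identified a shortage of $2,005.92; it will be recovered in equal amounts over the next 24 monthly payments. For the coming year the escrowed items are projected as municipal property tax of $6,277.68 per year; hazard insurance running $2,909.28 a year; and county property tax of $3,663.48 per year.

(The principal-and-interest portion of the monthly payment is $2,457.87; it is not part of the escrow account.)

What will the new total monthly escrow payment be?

Municipal property tax: $6,277.68 annually
Hazard insurance: $2,909.28 annually
County property tax: $3,663.48 annually
Total annual escrow = $6,277.68 + $2,909.28 + $3,663.48 = $12,850.44
Base monthly escrow = $12,850.44 / 12 = $1,070.87
Shortage spread = $2,005.92 / 24 = $83.58/mo
New monthly escrow = $1,070.87 + $83.58 = $1,154.45

$1,154.45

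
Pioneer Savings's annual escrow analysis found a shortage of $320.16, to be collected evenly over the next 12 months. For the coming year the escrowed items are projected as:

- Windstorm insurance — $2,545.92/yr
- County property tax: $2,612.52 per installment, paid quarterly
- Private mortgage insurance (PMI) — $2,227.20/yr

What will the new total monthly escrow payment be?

$1,295.28

Windstorm insurance = $2,545.92
County property tax = $2,612.52 × 4 = $10,450.08
Private mortgage insurance (PMI) = $2,227.20
Total per year = $2,545.92 + $10,450.08 + $2,227.20 = $15,223.20
Monthly = $15,223.20 / 12 = $1,268.60
Shortage spread = $320.16 ÷ 12 = $26.68/mo
New monthly escrow = $1,268.60 + $26.68 = $1,295.28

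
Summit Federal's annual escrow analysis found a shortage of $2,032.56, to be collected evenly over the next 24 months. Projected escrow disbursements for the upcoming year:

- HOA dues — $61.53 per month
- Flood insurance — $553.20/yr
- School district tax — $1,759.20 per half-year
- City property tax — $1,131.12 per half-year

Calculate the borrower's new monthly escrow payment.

$674.04

HOA dues — $61.53 × 12 = $738.36
Flood insurance — $553.20
School district tax — $1,759.20 × 2 = $3,518.40
City property tax — $1,131.12 × 2 = $2,262.24
Total per year = $738.36 + $553.20 + $3,518.40 + $2,262.24 = $7,072.20
Per month = $7,072.20 ÷ 12 = $589.35
Shortage spread = $2,032.56 / 24 = $84.69/mo
Adjusted monthly = $589.35 + $84.69 = $674.04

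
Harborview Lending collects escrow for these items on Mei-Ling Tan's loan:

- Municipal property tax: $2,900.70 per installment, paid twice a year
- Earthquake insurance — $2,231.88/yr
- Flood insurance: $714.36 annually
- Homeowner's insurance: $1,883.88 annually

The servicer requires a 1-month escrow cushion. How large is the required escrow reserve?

Municipal property tax — $2,900.70 × 2 = $5,801.40/yr
Earthquake insurance — $2,231.88/yr
Flood insurance — $714.36/yr
Homeowner's insurance — $1,883.88/yr
Total per year = $5,801.40 + $2,231.88 + $714.36 + $1,883.88 = $10,631.52
Monthly escrow = $10,631.52 ÷ 12 = $885.96
Reserve = 1 × $885.96 = $885.96

$885.96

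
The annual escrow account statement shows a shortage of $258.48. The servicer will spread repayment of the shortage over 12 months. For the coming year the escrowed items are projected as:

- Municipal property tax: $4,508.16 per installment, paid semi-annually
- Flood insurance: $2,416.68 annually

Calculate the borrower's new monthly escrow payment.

$974.29

Municipal property tax — $4,508.16 × 2 = $9,016.32/yr
Flood insurance — $2,416.68/yr
Total annual escrow = $9,016.32 + $2,416.68 = $11,433.00
Base monthly escrow = $11,433.00 ÷ 12 = $952.75
Shortage spread = $258.48 ÷ 12 = $21.54/mo
New monthly escrow = $952.75 + $21.54 = $974.29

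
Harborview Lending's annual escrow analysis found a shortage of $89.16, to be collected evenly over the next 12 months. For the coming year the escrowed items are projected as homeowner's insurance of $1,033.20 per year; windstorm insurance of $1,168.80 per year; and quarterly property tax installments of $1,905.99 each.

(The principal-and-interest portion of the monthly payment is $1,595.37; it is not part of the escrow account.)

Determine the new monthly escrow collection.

$826.26

Homeowner's insurance = $1,033.20 per year
Windstorm insurance = $1,168.80 per year
Property tax = $1,905.99 × 4 = $7,623.96 per year
Combined annual = $1,033.20 + $1,168.80 + $7,623.96 = $9,825.96
Base monthly escrow = $9,825.96 / 12 = $818.83
Shortage per month = $89.16 ÷ 12 = $7.43
Adjusted monthly = $818.83 + $7.43 = $826.26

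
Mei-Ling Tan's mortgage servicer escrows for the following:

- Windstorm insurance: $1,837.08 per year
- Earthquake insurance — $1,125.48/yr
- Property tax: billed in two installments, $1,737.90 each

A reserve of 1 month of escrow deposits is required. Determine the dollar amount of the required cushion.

$536.53

Windstorm insurance = $1,837.08 per year
Earthquake insurance = $1,125.48 per year
Property tax = $1,737.90 × 2 = $3,475.80 per year
Total annual escrow = $1,837.08 + $1,125.48 + $3,475.80 = $6,438.36
Per month = $6,438.36 ÷ 12 = $536.53
Cushion = 1 × $536.53 = $536.53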